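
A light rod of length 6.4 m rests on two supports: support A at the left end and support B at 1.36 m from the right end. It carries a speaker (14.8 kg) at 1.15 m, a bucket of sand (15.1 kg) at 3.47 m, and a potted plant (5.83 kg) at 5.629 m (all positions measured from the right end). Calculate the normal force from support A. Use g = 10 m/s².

R_A ≈ 106 N

Sum moments about support B (its reaction then has zero moment arm).
Speaker: 14.8 × 10 = 148 N down at 1.15 m → arm 0.21 m, τ = 148 × 0.21 = 31.08 N·m clockwise.
Bucket of sand: 15.1 × 10 = 151 N down at 3.47 m → arm 2.11 m, τ = 151 × 2.11 = 318.6 N·m counterclockwise.
Potted plant: 5.83 × 10 = 58.3 N down at 5.629 m → arm 4.269 m, τ = 58.3 × 4.269 = 248.9 N·m counterclockwise.
Net load moment about support B = 536.4 N·m counterclockwise.
Reaction R at support A is upward at 6.4 m, arm 5.04 m → moment R × 5.04 clockwise.
Balancing moments: R × 5.04 = 536.4, giving R = 106 N.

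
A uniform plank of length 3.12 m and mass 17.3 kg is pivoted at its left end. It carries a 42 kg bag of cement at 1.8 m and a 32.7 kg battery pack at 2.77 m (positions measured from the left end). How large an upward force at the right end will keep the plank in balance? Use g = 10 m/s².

About the left end:
Beam weight: 17.3 × 10 = 173 N down at 1.56 m → arm 1.56 m, τ = 173 × 1.56 = 269.9 N·m clockwise.
Bag of cement: 42 × 10 = 420 N down at 1.8 m → arm 1.8 m, τ = 420 × 1.8 = 756 N·m clockwise.
Battery pack: 32.7 × 10 = 327 N down at 2.77 m → arm 2.77 m, τ = 327 × 2.77 = 905.8 N·m clockwise.
Net moment of the loads = 1932 N·m clockwise.
The upward force F acts at the right end, arm 3.12 m, giving F × 3.12 counterclockwise.
For rotational equilibrium, F × 3.12 = 1932, so F = 1932 / 3.12 = 619 N.

F ≈ 619 N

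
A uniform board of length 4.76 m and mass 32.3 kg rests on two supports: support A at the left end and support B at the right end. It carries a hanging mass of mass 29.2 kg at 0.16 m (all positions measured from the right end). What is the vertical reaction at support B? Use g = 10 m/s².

R_B ≈ 444 N

Take moments about support A.
Beam weight: 32.3 × 10 = 323 N down at 2.38 m → arm 2.38 m, τ = 323 × 2.38 = 768.7 N·m clockwise.
Hanging mass: 29.2 × 10 = 292 N down at 0.16 m → arm 4.6 m, τ = 292 × 4.6 = 1343 N·m clockwise.
Net load moment about support A = 2112 N·m clockwise.
Reaction R at support B is upward at 0 m, arm 4.76 m → moment R × 4.76 counterclockwise.
Setting net torque to zero: R × 4.76 = 2112 → R = 444 N.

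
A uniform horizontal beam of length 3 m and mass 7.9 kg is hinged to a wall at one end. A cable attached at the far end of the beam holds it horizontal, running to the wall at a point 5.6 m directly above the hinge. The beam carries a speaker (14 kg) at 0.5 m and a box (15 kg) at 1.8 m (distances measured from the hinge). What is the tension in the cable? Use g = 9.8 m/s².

Taking torques about the hinge:
Beam weight: 7.9 × 9.8 = 77.42 N down at 1.5 m → arm 1.5 m, τ = 77.42 × 1.5 = 116.1 N·m clockwise.
Speaker: 14 × 9.8 = 137.2 N down at 0.5 m → arm 0.5 m, τ = 137.2 × 0.5 = 68.6 N·m clockwise.
Box: 15 × 9.8 = 147 N down at 1.8 m → arm 1.8 m, τ = 147 × 1.8 = 264.6 N·m clockwise.
Total clockwise load moment = 449.3 N·m.
The cable tension T acts at 3 m; only its component perpendicular to the beam, T sinθ, produces torque. sinθ = h/√(h²+d²) = 5.6/√(5.6²+3²) = 0.8815.
For rotational equilibrium, T × 3 × 0.8815 = 449.3, so T = 449.3 / 2.644 = 170 N.

T ≈ 170 N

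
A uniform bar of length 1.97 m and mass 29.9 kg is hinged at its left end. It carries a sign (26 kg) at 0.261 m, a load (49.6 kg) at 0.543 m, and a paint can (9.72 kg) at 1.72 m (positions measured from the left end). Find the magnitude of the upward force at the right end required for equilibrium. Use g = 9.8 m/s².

Taking torques about the left end:
Beam weight: 29.9 × 9.8 = 293 N down at 0.985 m → arm 0.985 m, τ = 293 × 0.985 = 288.6 N·m clockwise.
Sign: 26 × 9.8 = 254.8 N down at 0.261 m → arm 0.261 m, τ = 254.8 × 0.261 = 66.5 N·m clockwise.
Load: 49.6 × 9.8 = 486.1 N down at 0.543 m → arm 0.543 m, τ = 486.1 × 0.543 = 264 N·m clockwise.
Paint can: 9.72 × 9.8 = 95.26 N down at 1.72 m → arm 1.72 m, τ = 95.26 × 1.72 = 163.8 N·m clockwise.
Net moment of the loads = 782.9 N·m clockwise.
The upward force F acts at the right end, arm 1.97 m, giving F × 1.97 counterclockwise.
For rotational equilibrium, F × 1.97 = 782.9, so F = 782.9 / 1.97 = 397 N.

F ≈ 397 N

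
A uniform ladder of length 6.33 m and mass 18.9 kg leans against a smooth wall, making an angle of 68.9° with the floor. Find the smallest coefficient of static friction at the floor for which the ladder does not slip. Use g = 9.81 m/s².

Choose the foot of the ladder as the axis so the floor normal and friction both act there and drop out.
Ladder weight 18.9×9.81 = 185.4 N acts at 3.165 m along the ladder; its horizontal arm is 3.165·cos68.9° = 1.139 m → τ = 211.2 N·m clockwise.
Wall normal N acts horizontally at the top; its moment arm is the height L sinθ = 6.33·sin68.9° = 5.906 m, counterclockwise.
For rotational equilibrium, N × 5.906 = 211.2, so N = 35.76 N.
ΣFx = 0 ⇒ f = N_wall = 35.76 N. ΣFy = 0 ⇒ N_floor = 185.4 N.
μ_min = f / N_floor = 35.76 / 185.4 = 0.193.

μ_min ≈ 0.193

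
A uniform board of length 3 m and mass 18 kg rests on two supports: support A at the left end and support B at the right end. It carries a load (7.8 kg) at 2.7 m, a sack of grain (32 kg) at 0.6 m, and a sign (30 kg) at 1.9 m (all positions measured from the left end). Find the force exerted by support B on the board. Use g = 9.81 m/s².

R_B ≈ 406 N

Sum moments about support A (its reaction then has zero moment arm).
Beam weight: 18 × 9.81 = 176.6 N down at 1.5 m → arm 1.5 m, τ = 176.6 × 1.5 = 264.9 N·m clockwise.
Load: 7.8 × 9.81 = 76.52 N down at 2.7 m → arm 2.7 m, τ = 76.52 × 2.7 = 206.6 N·m clockwise.
Sack of grain: 32 × 9.81 = 313.9 N down at 0.6 m → arm 0.6 m, τ = 313.9 × 0.6 = 188.3 N·m clockwise.
Sign: 30 × 9.81 = 294.3 N down at 1.9 m → arm 1.9 m, τ = 294.3 × 1.9 = 559.2 N·m clockwise.
Net load moment about support A = 1219 N·m clockwise.
Reaction R at support B is upward at 3 m, arm 3 m → moment R × 3 counterclockwise.
Στ = 0 ⇒ R × 3 = 1219 ⇒ R = 406 N.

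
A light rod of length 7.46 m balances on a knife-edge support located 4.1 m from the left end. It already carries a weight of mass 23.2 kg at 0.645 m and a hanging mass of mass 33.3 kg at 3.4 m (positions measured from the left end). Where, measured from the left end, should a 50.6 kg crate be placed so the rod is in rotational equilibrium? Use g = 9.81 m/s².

Sum moments about the knife-edge support (at 4.1 m from the left end) (the support reaction has zero arm there).
Weight: 23.2 × 9.81 = 227.6 N down at 0.645 m → arm 3.455 m, τ = 227.6 × 3.455 = 786.4 N·m counterclockwise.
Hanging mass: 33.3 × 9.81 = 326.7 N down at 3.4 m → arm 0.7 m, τ = 326.7 × 0.7 = 228.7 N·m counterclockwise.
Net moment of existing loads = 1015 N·m counterclockwise.
The crate weighs 50.6 × 9.81 = 496.4 N and must supply an equal clockwise moment, so its lever arm about the knife-edge support is 1015 / 496.4 = 2.04 m.
That puts it at 4.1 + 2.04 = 6.14 m from the left end.

x ≈ 6.14 m from the left end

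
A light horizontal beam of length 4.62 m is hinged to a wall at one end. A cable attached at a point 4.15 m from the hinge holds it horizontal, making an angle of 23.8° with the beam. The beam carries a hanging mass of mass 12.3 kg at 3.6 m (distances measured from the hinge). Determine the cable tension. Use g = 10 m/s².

T ≈ 264 N

Take moments about the hinge.
Hanging mass: 12.3 × 10 = 123 N down at 3.6 m → arm 3.6 m, τ = 123 × 3.6 = 442.8 N·m clockwise.
Total clockwise load moment = 442.8 N·m.
The cable tension T acts at 4.15 m; only its component perpendicular to the beam, T sinθ, produces torque. sin 23.8° = 0.4035.
Balancing moments: T × 4.15 × 0.4035 = 442.8, giving T = 442.8 / 1.675 = 264 N.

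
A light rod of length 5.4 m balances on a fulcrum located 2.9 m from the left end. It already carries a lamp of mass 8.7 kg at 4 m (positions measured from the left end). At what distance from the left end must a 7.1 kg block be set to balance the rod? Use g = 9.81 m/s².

Sum moments about the fulcrum (at 2.9 m from the left end) (the support reaction has zero arm there).
Lamp: 8.7 × 9.81 = 85.35 N down at 4 m → arm 1.1 m, τ = 85.35 × 1.1 = 93.89 N·m clockwise.
Net moment of existing loads = 93.89 N·m clockwise.
The block weighs 7.1 × 9.81 = 69.65 N and must supply an equal counterclockwise moment, so its lever arm about the fulcrum is 93.89 / 69.65 = 1.35 m.
That puts it at 2.9 − 1.35 = 1.55 m from the left end.

x ≈ 1.55 m from the left end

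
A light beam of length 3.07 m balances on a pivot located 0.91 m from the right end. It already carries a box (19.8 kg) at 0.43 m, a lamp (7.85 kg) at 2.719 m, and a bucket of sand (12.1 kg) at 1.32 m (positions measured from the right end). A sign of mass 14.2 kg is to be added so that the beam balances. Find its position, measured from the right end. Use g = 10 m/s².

Take moments about the pivot (at 0.91 m from the right end).
Box: 19.8 × 10 = 198 N down at 0.43 m → arm 0.48 m, τ = 198 × 0.48 = 95.04 N·m clockwise.
Lamp: 7.85 × 10 = 78.5 N down at 2.719 m → arm 1.809 m, τ = 78.5 × 1.809 = 142 N·m counterclockwise.
Bucket of sand: 12.1 × 10 = 121 N down at 1.32 m → arm 0.41 m, τ = 121 × 0.41 = 49.61 N·m counterclockwise.
Net moment of existing loads = 96.57 N·m counterclockwise.
The sign weighs 14.2 × 10 = 142 N and must supply an equal clockwise moment, so its lever arm about the pivot is 96.57 / 142 = 0.68 m.
That puts it at 0.91 − 0.68 = 0.23 m from the right end.

x ≈ 0.23 m from the right end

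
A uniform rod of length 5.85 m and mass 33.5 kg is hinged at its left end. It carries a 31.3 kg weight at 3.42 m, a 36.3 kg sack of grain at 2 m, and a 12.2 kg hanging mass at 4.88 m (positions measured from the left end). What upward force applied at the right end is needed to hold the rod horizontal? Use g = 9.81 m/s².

Choose the left end as the axis so the unknown pivot reaction has zero arm there.
Beam weight: 33.5 × 9.81 = 328.6 N down at 2.925 m → arm 2.925 m, τ = 328.6 × 2.925 = 961.2 N·m clockwise.
Weight: 31.3 × 9.81 = 307.1 N down at 3.42 m → arm 3.42 m, τ = 307.1 × 3.42 = 1050 N·m clockwise.
Sack of grain: 36.3 × 9.81 = 356.1 N down at 2 m → arm 2 m, τ = 356.1 × 2 = 712.2 N·m clockwise.
Hanging mass: 12.2 × 9.81 = 119.7 N down at 4.88 m → arm 4.88 m, τ = 119.7 × 4.88 = 584.1 N·m clockwise.
Net moment of the loads = 3308 N·m clockwise.
The upward force F acts at the right end, arm 5.85 m, giving F × 5.85 counterclockwise.
Balancing moments: F × 5.85 = 3308, giving F = 3308 / 5.85 = 565 N.

F ≈ 565 N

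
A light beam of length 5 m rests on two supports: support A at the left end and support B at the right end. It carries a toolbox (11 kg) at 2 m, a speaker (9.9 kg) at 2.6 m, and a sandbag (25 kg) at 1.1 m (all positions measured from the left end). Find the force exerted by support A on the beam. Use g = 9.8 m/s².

R_A ≈ 302 N

Taking torques about support B:
Toolbox: 11 × 9.8 = 107.8 N down at 2 m → arm 3 m, τ = 107.8 × 3 = 323.4 N·m counterclockwise.
Speaker: 9.9 × 9.8 = 97.02 N down at 2.6 m → arm 2.4 m, τ = 97.02 × 2.4 = 232.8 N·m counterclockwise.
Sandbag: 25 × 9.8 = 245 N down at 1.1 m → arm 3.9 m, τ = 245 × 3.9 = 955.5 N·m counterclockwise.
Net load moment about support B = 1512 N·m counterclockwise.
Reaction R at support A is upward at 0 m, arm 5 m → moment R × 5 clockwise.
For rotational equilibrium, R × 5 = 1512, so R = 302 N.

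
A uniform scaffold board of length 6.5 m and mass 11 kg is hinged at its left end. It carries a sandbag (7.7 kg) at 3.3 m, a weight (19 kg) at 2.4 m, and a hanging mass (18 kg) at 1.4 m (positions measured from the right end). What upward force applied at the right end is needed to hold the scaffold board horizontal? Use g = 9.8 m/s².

F ≈ 347 N

Taking torques about the left end:
Beam weight: 11 × 9.8 = 107.8 N down at 3.25 m → arm 3.25 m, τ = 107.8 × 3.25 = 350.3 N·m clockwise.
Sandbag: 7.7 × 9.8 = 75.46 N down at 3.3 m → arm 3.2 m, τ = 75.46 × 3.2 = 241.5 N·m clockwise.
Weight: 19 × 9.8 = 186.2 N down at 2.4 m → arm 4.1 m, τ = 186.2 × 4.1 = 763.4 N·m clockwise.
Hanging mass: 18 × 9.8 = 176.4 N down at 1.4 m → arm 5.1 m, τ = 176.4 × 5.1 = 899.6 N·m clockwise.
Net moment of the loads = 2255 N·m clockwise.
The upward force F acts at the right end, arm 6.5 m, giving F × 6.5 counterclockwise.
Στ = 0 ⇒ F × 6.5 = 2255 ⇒ F = 2255 / 6.5 = 347 N.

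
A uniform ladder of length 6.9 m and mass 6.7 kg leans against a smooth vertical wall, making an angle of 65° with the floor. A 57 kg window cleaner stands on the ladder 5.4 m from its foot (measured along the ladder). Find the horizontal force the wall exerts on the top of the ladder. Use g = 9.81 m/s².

About the foot of the ladder:
Ladder weight 6.7×9.81 = 65.73 N acts at 3.45 m along the ladder; its horizontal arm is 3.45·cos65° = 1.458 m → τ = 95.83 N·m clockwise.
Window cleaner: 57×9.81 = 559.2 N at 5.4 m → arm 2.282 m → τ = 1276 N·m clockwise.
Wall normal N acts horizontally at the top; its moment arm is the height L sinθ = 6.9·sin65° = 6.254 m, counterclockwise.
For rotational equilibrium, N × 6.254 = 1372, so N = 219 N.

N_wall ≈ 219 N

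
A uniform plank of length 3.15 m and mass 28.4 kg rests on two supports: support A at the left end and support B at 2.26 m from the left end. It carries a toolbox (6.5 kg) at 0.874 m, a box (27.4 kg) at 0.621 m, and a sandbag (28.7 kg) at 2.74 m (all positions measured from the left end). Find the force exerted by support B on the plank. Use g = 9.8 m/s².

R_B ≈ 633 N

Taking torques about support A:
Beam weight: 28.4 × 9.8 = 278.3 N down at 1.575 m → arm 1.575 m, τ = 278.3 × 1.575 = 438.3 N·m clockwise.
Toolbox: 6.5 × 9.8 = 63.7 N down at 0.874 m → arm 0.874 m, τ = 63.7 × 0.874 = 55.67 N·m clockwise.
Box: 27.4 × 9.8 = 268.5 N down at 0.621 m → arm 0.621 m, τ = 268.5 × 0.621 = 166.7 N·m clockwise.
Sandbag: 28.7 × 9.8 = 281.3 N down at 2.74 m → arm 2.74 m, τ = 281.3 × 2.74 = 770.8 N·m clockwise.
Net load moment about support A = 1431 N·m clockwise.
Reaction R at support B is upward at 2.26 m, arm 2.26 m → moment R × 2.26 counterclockwise.
For rotational equilibrium, R × 2.26 = 1431, so R = 633 N.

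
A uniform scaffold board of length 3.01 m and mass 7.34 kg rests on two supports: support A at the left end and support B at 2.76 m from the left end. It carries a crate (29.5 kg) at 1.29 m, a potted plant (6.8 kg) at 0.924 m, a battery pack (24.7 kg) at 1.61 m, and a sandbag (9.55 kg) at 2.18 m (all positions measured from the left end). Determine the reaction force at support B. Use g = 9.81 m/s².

R_B ≈ 412 N

Take moments about support A.
Beam weight: 7.34 × 9.81 = 72.01 N down at 1.505 m → arm 1.505 m, τ = 72.01 × 1.505 = 108.4 N·m clockwise.
Crate: 29.5 × 9.81 = 289.4 N down at 1.29 m → arm 1.29 m, τ = 289.4 × 1.29 = 373.3 N·m clockwise.
Potted plant: 6.8 × 9.81 = 66.71 N down at 0.924 m → arm 0.924 m, τ = 66.71 × 0.924 = 61.64 N·m clockwise.
Battery pack: 24.7 × 9.81 = 242.3 N down at 1.61 m → arm 1.61 m, τ = 242.3 × 1.61 = 390.1 N·m clockwise.
Sandbag: 9.55 × 9.81 = 93.69 N down at 2.18 m → arm 2.18 m, τ = 93.69 × 2.18 = 204.2 N·m clockwise.
Net load moment about support A = 1138 N·m clockwise.
Reaction R at support B is upward at 2.76 m, arm 2.76 m → moment R × 2.76 counterclockwise.
For rotational equilibrium, R × 2.76 = 1138, so R = 412 N.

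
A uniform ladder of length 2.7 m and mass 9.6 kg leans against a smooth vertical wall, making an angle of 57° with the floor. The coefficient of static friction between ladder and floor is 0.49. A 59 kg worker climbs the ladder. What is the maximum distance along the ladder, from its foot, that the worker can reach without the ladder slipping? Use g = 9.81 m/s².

About the foot of the ladder:
Ladder weight 9.6×9.81 = 94.18 N acts at 1.35 m along the ladder; its horizontal arm is 1.35·cos57° = 0.7353 m → τ = 69.25 N·m clockwise.
Worker weight 59×9.81 = 578.8 N at distance d → arm d·cos57° → τ = 578.8·d·0.5446 clockwise.
Wall normal N at the top has arm L sinθ = 2.264 m counterclockwise, so Στ = 0 gives N·2.264 = 69.25 + 315.2·d.
ΣFy = 0 ⇒ N_floor = 673 N, so the maximum friction is μ_s·N_floor = 0.49×673 = 329.8 N. ΣFx = 0 ⇒ N_wall = f, so at the slipping point N = 329.8 N.
Substituting: 329.8×2.264 = 69.25 + 315.2·d ⇒ d = (746.7 − 69.25) / 315.2 = 2.15 m.

d ≈ 2.15 m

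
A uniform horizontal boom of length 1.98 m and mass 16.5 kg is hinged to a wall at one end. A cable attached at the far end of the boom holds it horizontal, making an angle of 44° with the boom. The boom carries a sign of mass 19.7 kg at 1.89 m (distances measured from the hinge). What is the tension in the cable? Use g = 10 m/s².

Take moments about the hinge.
Beam weight: 16.5 × 10 = 165 N down at 0.99 m → arm 0.99 m, τ = 165 × 0.99 = 163.3 N·m clockwise.
Sign: 19.7 × 10 = 197 N down at 1.89 m → arm 1.89 m, τ = 197 × 1.89 = 372.3 N·m clockwise.
Total clockwise load moment = 535.6 N·m.
The cable tension T acts at 1.98 m; only its component perpendicular to the boom, T sinθ, produces torque. sin 44° = 0.6947.
Setting net torque to zero: T × 1.98 × 0.6947 = 535.6 → T = 535.6 / 1.376 = 389 N.

T ≈ 389 N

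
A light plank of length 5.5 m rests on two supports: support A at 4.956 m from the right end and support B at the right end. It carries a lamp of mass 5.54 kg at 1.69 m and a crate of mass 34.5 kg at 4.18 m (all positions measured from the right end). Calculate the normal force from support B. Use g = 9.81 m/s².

R_B ≈ 88.8 N

Choose support A as the axis so its reaction then has zero moment arm.
Lamp: 5.54 × 9.81 = 54.35 N down at 1.69 m → arm 3.266 m, τ = 54.35 × 3.266 = 177.5 N·m clockwise.
Crate: 34.5 × 9.81 = 338.4 N down at 4.18 m → arm 0.776 m, τ = 338.4 × 0.776 = 262.6 N·m clockwise.
Net load moment about support A = 440.1 N·m clockwise.
Reaction R at support B is upward at 0 m, arm 4.956 m → moment R × 4.956 counterclockwise.
For rotational equilibrium, R × 4.956 = 440.1, so R = 88.8 N.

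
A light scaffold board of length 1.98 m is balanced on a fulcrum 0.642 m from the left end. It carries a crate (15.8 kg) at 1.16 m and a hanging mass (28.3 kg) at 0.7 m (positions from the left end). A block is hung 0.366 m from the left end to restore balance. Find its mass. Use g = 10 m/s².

About the fulcrum (at 0.642 m from the left end):
Crate: 15.8 × 10 = 158 N down at 1.16 m → arm 0.518 m, τ = 158 × 0.518 = 81.84 N·m clockwise.
Hanging mass: 28.3 × 10 = 283 N down at 0.7 m → arm 0.058 m, τ = 283 × 0.058 = 16.41 N·m clockwise.
Net moment of known loads = 98.25 N·m clockwise.
An unknown mass m at 0.366 m has arm 0.276 m; its moment is m·g·0.276 counterclockwise.
For rotational equilibrium, m × 10 × 0.276 = 98.25, so m = 98.25 / (10 × 0.276) = 35.6 kg.

m ≈ 35.6 kg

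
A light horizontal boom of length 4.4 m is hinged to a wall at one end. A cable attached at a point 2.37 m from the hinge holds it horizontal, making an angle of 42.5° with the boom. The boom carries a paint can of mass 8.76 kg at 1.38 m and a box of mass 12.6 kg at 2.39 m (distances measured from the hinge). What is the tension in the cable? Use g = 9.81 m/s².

Choose the hinge as the axis so the unknown hinge reaction has zero arm there.
Paint can: 8.76 × 9.81 = 85.94 N down at 1.38 m → arm 1.38 m, τ = 85.94 × 1.38 = 118.6 N·m clockwise.
Box: 12.6 × 9.81 = 123.6 N down at 2.39 m → arm 2.39 m, τ = 123.6 × 2.39 = 295.4 N·m clockwise.
Total clockwise load moment = 414 N·m.
The cable tension T acts at 2.37 m; only its component perpendicular to the boom, T sinθ, produces torque. sin 42.5° = 0.6756.
For rotational equilibrium, T × 2.37 × 0.6756 = 414, so T = 414 / 1.601 = 259 N.

T ≈ 259 N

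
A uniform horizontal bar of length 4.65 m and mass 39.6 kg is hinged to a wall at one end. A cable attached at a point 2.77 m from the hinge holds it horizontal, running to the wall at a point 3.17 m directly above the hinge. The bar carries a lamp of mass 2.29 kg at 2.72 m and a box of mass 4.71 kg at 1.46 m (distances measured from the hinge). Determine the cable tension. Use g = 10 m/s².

Sum moments about the hinge (the unknown hinge reaction has zero arm there).
Beam weight: 39.6 × 10 = 396 N down at 2.325 m → arm 2.325 m, τ = 396 × 2.325 = 920.7 N·m clockwise.
Lamp: 2.29 × 10 = 22.9 N down at 2.72 m → arm 2.72 m, τ = 22.9 × 2.72 = 62.29 N·m clockwise.
Box: 4.71 × 10 = 47.1 N down at 1.46 m → arm 1.46 m, τ = 47.1 × 1.46 = 68.77 N·m clockwise.
Total clockwise load moment = 1052 N·m.
The cable tension T acts at 2.77 m; only its component perpendicular to the bar, T sinθ, produces torque. sinθ = h/√(h²+d²) = 3.17/√(3.17²+2.77²) = 0.753.
Setting net torque to zero: T × 2.77 × 0.753 = 1052 → T = 1052 / 2.086 = 504 N.

T ≈ 504 N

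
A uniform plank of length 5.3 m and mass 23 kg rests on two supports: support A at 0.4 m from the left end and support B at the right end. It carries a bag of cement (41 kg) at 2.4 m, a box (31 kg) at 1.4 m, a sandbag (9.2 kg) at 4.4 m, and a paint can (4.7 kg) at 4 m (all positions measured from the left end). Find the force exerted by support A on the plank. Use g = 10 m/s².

Take moments about support B.
Beam weight: 23 × 10 = 230 N down at 2.65 m → arm 2.65 m, τ = 230 × 2.65 = 609.5 N·m counterclockwise.
Bag of cement: 41 × 10 = 410 N down at 2.4 m → arm 2.9 m, τ = 410 × 2.9 = 1189 N·m counterclockwise.
Box: 31 × 10 = 310 N down at 1.4 m → arm 3.9 m, τ = 310 × 3.9 = 1209 N·m counterclockwise.
Sandbag: 9.2 × 10 = 92 N down at 4.4 m → arm 0.9 m, τ = 92 × 0.9 = 82.8 N·m counterclockwise.
Paint can: 4.7 × 10 = 47 N down at 4 m → arm 1.3 m, τ = 47 × 1.3 = 61.1 N·m counterclockwise.
Net load moment about support B = 3151 N·m counterclockwise.
Reaction R at support A is upward at 0.4 m, arm 4.9 m → moment R × 4.9 clockwise.
Στ = 0 ⇒ R × 4.9 = 3151 ⇒ R = 643 N.

R_A ≈ 643 N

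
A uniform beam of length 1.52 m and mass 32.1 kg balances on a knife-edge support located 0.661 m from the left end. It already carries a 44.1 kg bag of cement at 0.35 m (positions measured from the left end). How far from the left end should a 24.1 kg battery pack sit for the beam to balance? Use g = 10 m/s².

About the knife-edge support (at 0.661 m from the left end):
Beam weight: 32.1 × 10 = 321 N down at 0.76 m → arm 0.099 m, τ = 321 × 0.099 = 31.78 N·m clockwise.
Bag of cement: 44.1 × 10 = 441 N down at 0.35 m → arm 0.311 m, τ = 441 × 0.311 = 137.2 N·m counterclockwise.
Net moment of existing loads = 105.4 N·m counterclockwise.
The battery pack weighs 24.1 × 10 = 241 N and must supply an equal clockwise moment, so its lever arm about the knife-edge support is 105.4 / 241 = 0.437 m.
That puts it at 0.661 + 0.437 = 1.1 m from the left end.

x ≈ 1.1 m from the left end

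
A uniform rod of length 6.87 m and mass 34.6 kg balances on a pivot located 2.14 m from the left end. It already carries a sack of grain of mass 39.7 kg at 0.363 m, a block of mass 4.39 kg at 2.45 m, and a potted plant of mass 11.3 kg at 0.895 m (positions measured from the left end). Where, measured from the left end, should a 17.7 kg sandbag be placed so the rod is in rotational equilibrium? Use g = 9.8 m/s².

Sum moments about the pivot (at 2.14 m from the left end) (the support reaction has zero arm there).
Beam weight: 34.6 × 9.8 = 339.1 N down at 3.435 m → arm 1.295 m, τ = 339.1 × 1.295 = 439.1 N·m clockwise.
Sack of grain: 39.7 × 9.8 = 389.1 N down at 0.363 m → arm 1.777 m, τ = 389.1 × 1.777 = 691.4 N·m counterclockwise.
Block: 4.39 × 9.8 = 43.02 N down at 2.45 m → arm 0.31 m, τ = 43.02 × 0.31 = 13.34 N·m clockwise.
Potted plant: 11.3 × 9.8 = 110.7 N down at 0.895 m → arm 1.245 m, τ = 110.7 × 1.245 = 137.8 N·m counterclockwise.
Net moment of existing loads = 376.8 N·m counterclockwise.
The sandbag weighs 17.7 × 9.8 = 173.5 N and must supply an equal clockwise moment, so its lever arm about the pivot is 376.8 / 173.5 = 2.17 m.
That puts it at 2.14 + 2.17 = 4.31 m from the left end.

x ≈ 4.31 m from the left end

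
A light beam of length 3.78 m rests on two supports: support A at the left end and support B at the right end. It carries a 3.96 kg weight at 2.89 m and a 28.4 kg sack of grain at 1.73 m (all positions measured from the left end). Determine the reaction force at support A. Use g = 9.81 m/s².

About support B:
Weight: 3.96 × 9.81 = 38.85 N down at 2.89 m → arm 0.89 m, τ = 38.85 × 0.89 = 34.58 N·m counterclockwise.
Sack of grain: 28.4 × 9.81 = 278.6 N down at 1.73 m → arm 2.05 m, τ = 278.6 × 2.05 = 571.1 N·m counterclockwise.
Net load moment about support B = 605.7 N·m counterclockwise.
Reaction R at support A is upward at 0 m, arm 3.78 m → moment R × 3.78 clockwise.
Setting net torque to zero: R × 3.78 = 605.7 → R = 160 N.

R_A ≈ 160 N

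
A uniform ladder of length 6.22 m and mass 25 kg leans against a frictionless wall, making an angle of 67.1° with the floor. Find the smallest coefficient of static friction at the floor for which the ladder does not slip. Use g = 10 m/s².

μ_min ≈ 0.211

Taking torques about the foot of the ladder:
Ladder weight 25×10 = 250 N acts at 3.11 m along the ladder; its horizontal arm is 3.11·cos67.1° = 1.21 m → τ = 302.5 N·m clockwise.
Wall normal N acts horizontally at the top; its moment arm is the height L sinθ = 6.22·sin67.1° = 5.73 m, counterclockwise.
For rotational equilibrium, N × 5.73 = 302.5, so N = 52.79 N.
ΣFx = 0 ⇒ f = N_wall = 52.79 N. ΣFy = 0 ⇒ N_floor = 250 N.
μ_min = f / N_floor = 52.79 / 250 = 0.211.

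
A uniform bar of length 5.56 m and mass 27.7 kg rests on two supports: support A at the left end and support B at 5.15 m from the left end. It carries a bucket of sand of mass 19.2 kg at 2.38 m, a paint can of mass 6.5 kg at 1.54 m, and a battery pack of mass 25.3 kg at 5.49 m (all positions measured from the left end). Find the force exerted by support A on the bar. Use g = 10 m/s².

About support B:
Beam weight: 27.7 × 10 = 277 N down at 2.78 m → arm 2.37 m, τ = 277 × 2.37 = 656.5 N·m counterclockwise.
Bucket of sand: 19.2 × 10 = 192 N down at 2.38 m → arm 2.77 m, τ = 192 × 2.77 = 531.8 N·m counterclockwise.
Paint can: 6.5 × 10 = 65 N down at 1.54 m → arm 3.61 m, τ = 65 × 3.61 = 234.7 N·m counterclockwise.
Battery pack: 25.3 × 10 = 253 N down at 5.49 m → arm 0.34 m, τ = 253 × 0.34 = 86.02 N·m clockwise.
Net load moment about support B = 1337 N·m counterclockwise.
Reaction R at support A is upward at 0 m, arm 5.15 m → moment R × 5.15 clockwise.
Στ = 0 ⇒ R × 5.15 = 1337 ⇒ R = 260 N.

R_A ≈ 260 N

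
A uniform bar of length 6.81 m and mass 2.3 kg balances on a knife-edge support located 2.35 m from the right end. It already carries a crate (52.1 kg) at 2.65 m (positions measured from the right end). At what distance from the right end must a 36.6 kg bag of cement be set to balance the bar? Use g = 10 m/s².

x ≈ 1.86 m from the right end

Choose the knife-edge support (at 2.35 m from the right end) as the axis so the support reaction has zero arm there.
Beam weight: 2.3 × 10 = 23 N down at 3.405 m → arm 1.055 m, τ = 23 × 1.055 = 24.26 N·m counterclockwise.
Crate: 52.1 × 10 = 521 N down at 2.65 m → arm 0.3 m, τ = 521 × 0.3 = 156.3 N·m counterclockwise.
Net moment of existing loads = 180.6 N·m counterclockwise.
The bag of cement weighs 36.6 × 10 = 366 N and must supply an equal clockwise moment, so its lever arm about the knife-edge support is 180.6 / 366 = 0.493 m.
That puts it at 2.35 − 0.493 = 1.86 m from the right end.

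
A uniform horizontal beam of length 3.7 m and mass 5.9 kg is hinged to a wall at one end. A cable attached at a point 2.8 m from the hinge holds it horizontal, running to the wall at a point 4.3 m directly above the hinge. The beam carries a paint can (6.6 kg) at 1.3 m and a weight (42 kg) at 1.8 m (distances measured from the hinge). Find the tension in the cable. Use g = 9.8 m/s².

Choose the hinge as the axis so the unknown hinge reaction has zero arm there.
Beam weight: 5.9 × 9.8 = 57.82 N down at 1.85 m → arm 1.85 m, τ = 57.82 × 1.85 = 107 N·m clockwise.
Paint can: 6.6 × 9.8 = 64.68 N down at 1.3 m → arm 1.3 m, τ = 64.68 × 1.3 = 84.08 N·m clockwise.
Weight: 42 × 9.8 = 411.6 N down at 1.8 m → arm 1.8 m, τ = 411.6 × 1.8 = 740.9 N·m clockwise.
Total clockwise load moment = 932 N·m.
The cable tension T acts at 2.8 m; only its component perpendicular to the beam, T sinθ, produces torque. sinθ = h/√(h²+d²) = 4.3/√(4.3²+2.8²) = 0.838.
Balancing moments: T × 2.8 × 0.838 = 932, giving T = 932 / 2.346 = 397 N.

T ≈ 397 N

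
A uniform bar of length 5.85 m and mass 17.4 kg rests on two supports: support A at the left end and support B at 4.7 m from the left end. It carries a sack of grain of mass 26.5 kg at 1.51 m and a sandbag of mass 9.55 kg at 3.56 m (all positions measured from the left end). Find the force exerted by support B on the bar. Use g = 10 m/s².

R_B ≈ 266 N

Take moments about support A.
Beam weight: 17.4 × 10 = 174 N down at 2.925 m → arm 2.925 m, τ = 174 × 2.925 = 508.9 N·m clockwise.
Sack of grain: 26.5 × 10 = 265 N down at 1.51 m → arm 1.51 m, τ = 265 × 1.51 = 400.1 N·m clockwise.
Sandbag: 9.55 × 10 = 95.5 N down at 3.56 m → arm 3.56 m, τ = 95.5 × 3.56 = 340 N·m clockwise.
Net load moment about support A = 1249 N·m clockwise.
Reaction R at support B is upward at 4.7 m, arm 4.7 m → moment R × 4.7 counterclockwise.
For rotational equilibrium, R × 4.7 = 1249, so R = 266 N.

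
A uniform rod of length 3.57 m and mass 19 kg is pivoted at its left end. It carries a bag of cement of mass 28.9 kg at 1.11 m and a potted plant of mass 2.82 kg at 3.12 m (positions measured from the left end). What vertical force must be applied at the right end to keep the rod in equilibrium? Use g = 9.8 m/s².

Sum moments about the left end (the unknown pivot reaction has zero arm there).
Beam weight: 19 × 9.8 = 186.2 N down at 1.785 m → arm 1.785 m, τ = 186.2 × 1.785 = 332.4 N·m clockwise.
Bag of cement: 28.9 × 9.8 = 283.2 N down at 1.11 m → arm 1.11 m, τ = 283.2 × 1.11 = 314.4 N·m clockwise.
Potted plant: 2.82 × 9.8 = 27.64 N down at 3.12 m → arm 3.12 m, τ = 27.64 × 3.12 = 86.24 N·m clockwise.
Net moment of the loads = 733 N·m clockwise.
The upward force F acts at the right end, arm 3.57 m, giving F × 3.57 counterclockwise.
Setting net torque to zero: F × 3.57 = 733 → F = 733 / 3.57 = 205 N.

F ≈ 205 N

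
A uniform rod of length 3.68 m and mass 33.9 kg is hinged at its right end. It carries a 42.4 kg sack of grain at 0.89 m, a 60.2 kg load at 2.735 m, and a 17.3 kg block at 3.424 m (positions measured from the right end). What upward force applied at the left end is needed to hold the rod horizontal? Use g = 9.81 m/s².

F ≈ 864 N

About the right end:
Beam weight: 33.9 × 9.81 = 332.6 N down at 1.84 m → arm 1.84 m, τ = 332.6 × 1.84 = 612 N·m counterclockwise.
Sack of grain: 42.4 × 9.81 = 415.9 N down at 0.89 m → arm 0.89 m, τ = 415.9 × 0.89 = 370.2 N·m counterclockwise.
Load: 60.2 × 9.81 = 590.6 N down at 2.735 m → arm 2.735 m, τ = 590.6 × 2.735 = 1615 N·m counterclockwise.
Block: 17.3 × 9.81 = 169.7 N down at 3.424 m → arm 3.424 m, τ = 169.7 × 3.424 = 581.1 N·m counterclockwise.
Net moment of the loads = 3178 N·m counterclockwise.
The upward force F acts at the left end, arm 3.68 m, giving F × 3.68 clockwise.
Balancing moments: F × 3.68 = 3178, giving F = 3178 / 3.68 = 864 N.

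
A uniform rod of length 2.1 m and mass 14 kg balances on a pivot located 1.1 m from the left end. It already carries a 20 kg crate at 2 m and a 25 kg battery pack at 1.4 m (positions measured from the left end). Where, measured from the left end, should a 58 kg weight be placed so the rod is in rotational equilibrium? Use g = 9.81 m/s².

Take moments about the pivot (at 1.1 m from the left end).
Beam weight: 14 × 9.81 = 137.3 N down at 1.05 m → arm 0.05 m, τ = 137.3 × 0.05 = 6.865 N·m counterclockwise.
Crate: 20 × 9.81 = 196.2 N down at 2 m → arm 0.9 m, τ = 196.2 × 0.9 = 176.6 N·m clockwise.
Battery pack: 25 × 9.81 = 245.2 N down at 1.4 m → arm 0.3 m, τ = 245.2 × 0.3 = 73.56 N·m clockwise.
Net moment of existing loads = 243.3 N·m clockwise.
The weight weighs 58 × 9.81 = 569 N and must supply an equal counterclockwise moment, so its lever arm about the pivot is 243.3 / 569 = 0.428 m.
That puts it at 1.1 − 0.428 = 0.672 m from the left end.

x ≈ 0.672 m from the left end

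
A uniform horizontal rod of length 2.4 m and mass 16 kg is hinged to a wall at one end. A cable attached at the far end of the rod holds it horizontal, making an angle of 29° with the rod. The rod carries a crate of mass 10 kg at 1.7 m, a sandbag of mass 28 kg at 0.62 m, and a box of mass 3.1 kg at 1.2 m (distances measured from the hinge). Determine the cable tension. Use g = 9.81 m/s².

T ≈ 483 N

Sum moments about the hinge (the unknown hinge reaction has zero arm there).
Beam weight: 16 × 9.81 = 157 N down at 1.2 m → arm 1.2 m, τ = 157 × 1.2 = 188.4 N·m clockwise.
Crate: 10 × 9.81 = 98.1 N down at 1.7 m → arm 1.7 m, τ = 98.1 × 1.7 = 166.8 N·m clockwise.
Sandbag: 28 × 9.81 = 274.7 N down at 0.62 m → arm 0.62 m, τ = 274.7 × 0.62 = 170.3 N·m clockwise.
Box: 3.1 × 9.81 = 30.41 N down at 1.2 m → arm 1.2 m, τ = 30.41 × 1.2 = 36.49 N·m clockwise.
Total clockwise load moment = 562 N·m.
The cable tension T acts at 2.4 m; only its component perpendicular to the rod, T sinθ, produces torque. sin 29° = 0.4848.
Setting net torque to zero: T × 2.4 × 0.4848 = 562 → T = 562 / 1.164 = 483 N.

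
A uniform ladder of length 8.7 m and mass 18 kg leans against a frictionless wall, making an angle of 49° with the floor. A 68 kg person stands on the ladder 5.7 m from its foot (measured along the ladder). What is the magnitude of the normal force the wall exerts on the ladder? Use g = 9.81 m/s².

N_wall ≈ 457 N

Taking torques about the foot of the ladder:
Ladder weight 18×9.81 = 176.6 N acts at 4.35 m along the ladder; its horizontal arm is 4.35·cos49° = 2.854 m → τ = 504 N·m clockwise.
Person: 68×9.81 = 667.1 N at 5.7 m → arm 3.74 m → τ = 2495 N·m clockwise.
Wall normal N acts horizontally at the top; its moment arm is the height L sinθ = 8.7·sin49° = 6.566 m, counterclockwise.
For rotational equilibrium, N × 6.566 = 2999, so N = 457 N.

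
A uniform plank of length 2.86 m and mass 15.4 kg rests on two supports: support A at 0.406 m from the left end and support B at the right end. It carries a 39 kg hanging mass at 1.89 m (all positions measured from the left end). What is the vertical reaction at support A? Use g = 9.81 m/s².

R_A ≈ 239 N

Take moments about support B.
Beam weight: 15.4 × 9.81 = 151.1 N down at 1.43 m → arm 1.43 m, τ = 151.1 × 1.43 = 216.1 N·m counterclockwise.
Hanging mass: 39 × 9.81 = 382.6 N down at 1.89 m → arm 0.97 m, τ = 382.6 × 0.97 = 371.1 N·m counterclockwise.
Net load moment about support B = 587.2 N·m counterclockwise.
Reaction R at support A is upward at 0.406 m, arm 2.454 m → moment R × 2.454 clockwise.
Στ = 0 ⇒ R × 2.454 = 587.2 ⇒ R = 239 N.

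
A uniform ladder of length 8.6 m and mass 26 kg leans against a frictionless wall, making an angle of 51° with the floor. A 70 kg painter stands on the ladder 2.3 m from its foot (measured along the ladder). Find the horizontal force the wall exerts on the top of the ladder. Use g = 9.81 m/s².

N_wall ≈ 252 N

About the foot of the ladder:
Ladder weight 26×9.81 = 255.1 N acts at 4.3 m along the ladder; its horizontal arm is 4.3·cos51° = 2.706 m → τ = 690.3 N·m clockwise.
Painter: 70×9.81 = 686.7 N at 2.3 m → arm 1.447 m → τ = 993.7 N·m clockwise.
Wall normal N acts horizontally at the top; its moment arm is the height L sinθ = 8.6·sin51° = 6.683 m, counterclockwise.
Στ = 0 ⇒ N × 6.683 = 1684 ⇒ N = 252 N.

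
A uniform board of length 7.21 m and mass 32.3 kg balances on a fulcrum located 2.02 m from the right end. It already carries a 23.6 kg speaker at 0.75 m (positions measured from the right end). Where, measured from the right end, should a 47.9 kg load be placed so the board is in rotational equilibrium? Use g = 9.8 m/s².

x ≈ 1.58 m from the right end

Take moments about the fulcrum (at 2.02 m from the right end).
Beam weight: 32.3 × 9.8 = 316.5 N down at 3.605 m → arm 1.585 m, τ = 316.5 × 1.585 = 501.7 N·m counterclockwise.
Speaker: 23.6 × 9.8 = 231.3 N down at 0.75 m → arm 1.27 m, τ = 231.3 × 1.27 = 293.8 N·m clockwise.
Net moment of existing loads = 207.9 N·m counterclockwise.
The load weighs 47.9 × 9.8 = 469.4 N and must supply an equal clockwise moment, so its lever arm about the fulcrum is 207.9 / 469.4 = 0.443 m.
That puts it at 2.02 − 0.443 = 1.58 m from the right end.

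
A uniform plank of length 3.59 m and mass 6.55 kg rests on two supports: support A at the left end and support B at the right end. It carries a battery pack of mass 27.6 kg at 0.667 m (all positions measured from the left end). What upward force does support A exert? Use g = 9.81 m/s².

R_A ≈ 253 N

Choose support B as the axis so its reaction then has zero moment arm.
Beam weight: 6.55 × 9.81 = 64.26 N down at 1.795 m → arm 1.795 m, τ = 64.26 × 1.795 = 115.3 N·m counterclockwise.
Battery pack: 27.6 × 9.81 = 270.8 N down at 0.667 m → arm 2.923 m, τ = 270.8 × 2.923 = 791.5 N·m counterclockwise.
Net load moment about support B = 906.8 N·m counterclockwise.
Reaction R at support A is upward at 0 m, arm 3.59 m → moment R × 3.59 clockwise.
For rotational equilibrium, R × 3.59 = 906.8, so R = 253 N.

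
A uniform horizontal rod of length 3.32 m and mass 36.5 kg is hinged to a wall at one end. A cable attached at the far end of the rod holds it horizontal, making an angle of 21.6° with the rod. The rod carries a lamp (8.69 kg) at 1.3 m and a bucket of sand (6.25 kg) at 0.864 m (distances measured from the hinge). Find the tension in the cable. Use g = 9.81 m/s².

T ≈ 620 N

Take moments about the hinge.
Beam weight: 36.5 × 9.81 = 358.1 N down at 1.66 m → arm 1.66 m, τ = 358.1 × 1.66 = 594.4 N·m clockwise.
Lamp: 8.69 × 9.81 = 85.25 N down at 1.3 m → arm 1.3 m, τ = 85.25 × 1.3 = 110.8 N·m clockwise.
Bucket of sand: 6.25 × 9.81 = 61.31 N down at 0.864 m → arm 0.864 m, τ = 61.31 × 0.864 = 52.97 N·m clockwise.
Total clockwise load moment = 758.2 N·m.
The cable tension T acts at 3.32 m; only its component perpendicular to the rod, T sinθ, produces torque. sin 21.6° = 0.3681.
Στ = 0 ⇒ T × 3.32 × 0.3681 = 758.2 ⇒ T = 758.2 / 1.222 = 620 N.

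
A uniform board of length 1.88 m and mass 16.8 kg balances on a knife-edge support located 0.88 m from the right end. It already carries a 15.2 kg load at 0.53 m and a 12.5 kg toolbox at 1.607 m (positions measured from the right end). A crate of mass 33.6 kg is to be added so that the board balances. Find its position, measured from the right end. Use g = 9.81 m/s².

x ≈ 0.738 m from the right end

Take moments about the knife-edge support (at 0.88 m from the right end).
Beam weight: 16.8 × 9.81 = 164.8 N down at 0.94 m → arm 0.06 m, τ = 164.8 × 0.06 = 9.888 N·m counterclockwise.
Load: 15.2 × 9.81 = 149.1 N down at 0.53 m → arm 0.35 m, τ = 149.1 × 0.35 = 52.18 N·m clockwise.
Toolbox: 12.5 × 9.81 = 122.6 N down at 1.607 m → arm 0.727 m, τ = 122.6 × 0.727 = 89.13 N·m counterclockwise.
Net moment of existing loads = 46.84 N·m counterclockwise.
The crate weighs 33.6 × 9.81 = 329.6 N and must supply an equal clockwise moment, so its lever arm about the knife-edge support is 46.84 / 329.6 = 0.142 m.
That puts it at 0.88 − 0.142 = 0.738 m from the right end.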